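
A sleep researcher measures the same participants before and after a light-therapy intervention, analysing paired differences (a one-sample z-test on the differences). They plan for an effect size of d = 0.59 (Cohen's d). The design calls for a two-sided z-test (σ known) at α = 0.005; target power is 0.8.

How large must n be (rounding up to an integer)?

n = 39

Set Φ(δ − 2.807) = 0.8; then δ − 2.807 = Φ⁻¹(0.8) = 0.842, giving δ = 3.649.
(The Φ(−δ − z_{α/2}) term is vanishingly small for δ > 0 and is dropped in the standard sample-size formula.)
δ = d·√n ⇒ n = (δ/d)² = (3.649 / 0.59)² = 38.24.
Rounding up, n = 39.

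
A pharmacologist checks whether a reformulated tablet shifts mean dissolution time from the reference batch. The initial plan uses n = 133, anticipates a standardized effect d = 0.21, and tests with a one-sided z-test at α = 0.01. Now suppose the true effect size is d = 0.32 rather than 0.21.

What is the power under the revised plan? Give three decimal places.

With d = 0.32: δ = d·√n = 0.32 × √133 = 3.6904. Critical value z_{0.01} = 2.326.
Revised power = Φ(δ − 2.326) = Φ(1.364) = 0.9137.

Power ≈ 0.914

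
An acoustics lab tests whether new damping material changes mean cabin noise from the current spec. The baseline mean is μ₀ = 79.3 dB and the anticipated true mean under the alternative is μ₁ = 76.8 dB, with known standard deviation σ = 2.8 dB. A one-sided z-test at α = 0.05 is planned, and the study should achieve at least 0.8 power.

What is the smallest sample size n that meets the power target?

Standardized effect: d = |μ₁ − μ₀| / σ = |76.8 − 79.3| / 2.8 = 0.8929
Set Φ(δ − 1.645) = 0.8; then δ − 1.645 = Φ⁻¹(0.8) = 0.842, giving δ = 2.486.
δ = d·√n ⇒ n = (δ/d)² = (2.486 / 0.8929)² = 7.76.
Round up to the next whole unit.

n = 8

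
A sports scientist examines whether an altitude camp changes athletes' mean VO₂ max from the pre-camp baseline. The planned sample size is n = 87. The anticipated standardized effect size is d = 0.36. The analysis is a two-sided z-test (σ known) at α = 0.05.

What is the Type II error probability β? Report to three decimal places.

Noncentrality parameter: δ = d·√n = 0.36 × √87 = 3.3579
Two-sided α = 0.05 → critical value z_{0.025} = 1.960.
Power = Φ(δ − 1.960) + Φ(−δ − 1.960) = Φ(1.398) + Φ(-5.318) = 0.9189 + 0.0000 = 0.9189.
Type II error: β = 1 − power = 1 − 0.9189 = 0.0811.

β ≈ 0.081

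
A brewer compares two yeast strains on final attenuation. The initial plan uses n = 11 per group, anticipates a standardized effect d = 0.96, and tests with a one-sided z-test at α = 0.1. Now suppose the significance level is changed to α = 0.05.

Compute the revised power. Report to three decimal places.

Power ≈ 0.728

δ = d·√(n/2) = 0.96 × √(11/2) = 2.2514 (unchanged). New critical value: z_{0.05} = 1.645.
Revised power = Φ(δ − 1.645) = Φ(0.607) = 0.7279.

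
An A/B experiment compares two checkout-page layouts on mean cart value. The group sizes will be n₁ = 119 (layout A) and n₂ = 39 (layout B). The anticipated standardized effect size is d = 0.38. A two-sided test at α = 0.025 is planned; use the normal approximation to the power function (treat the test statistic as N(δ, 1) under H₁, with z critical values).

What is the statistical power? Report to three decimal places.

Noncentrality parameter: δ = d / √(1/n₁ + 1/n₂) = 0.38 / √(1/119 + 1/39) = 2.0595
Two-sided α = 0.025 → critical value z_{0.0125} = 2.241.
Power = Φ(δ − 2.241) + Φ(−δ − 2.241) = Φ(-0.182) + Φ(-4.301) = 0.4278 + 0.0000 = 0.4278.

Power ≈ 0.428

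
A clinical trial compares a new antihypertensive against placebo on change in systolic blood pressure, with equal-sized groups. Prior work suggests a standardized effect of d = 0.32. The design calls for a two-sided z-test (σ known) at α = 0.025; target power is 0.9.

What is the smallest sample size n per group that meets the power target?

n = 243 per group

For power 0.9 need Φ(δ − z_{0.0125}) = 0.9, so δ = z_{0.0125} + z_{0.10} = 2.241 + 1.282 = 3.523.
(Ignoring the negligible lower-tail rejection probability gives the usual closed-form inversion.)
δ = d·√(n/2) ⇒ n = 2(δ/d)² = 2 × (3.523 / 0.32)² = 242.41.
Round up to the next whole unit.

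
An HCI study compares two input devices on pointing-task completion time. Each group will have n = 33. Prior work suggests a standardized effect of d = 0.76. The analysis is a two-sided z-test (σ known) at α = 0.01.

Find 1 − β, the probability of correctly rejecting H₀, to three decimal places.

Power ≈ 0.695

Noncentrality parameter: δ = d·√(n/2) = 0.76 × √(33/2) = 3.0871
Critical value for a two-sided test at α = 0.01: z_{α/2} = 2.576.
Power = Φ(δ − 2.576) + Φ(−δ − 2.576) = Φ(0.511) + Φ(-5.663) = 0.6954 + 0.0000 = 0.6954.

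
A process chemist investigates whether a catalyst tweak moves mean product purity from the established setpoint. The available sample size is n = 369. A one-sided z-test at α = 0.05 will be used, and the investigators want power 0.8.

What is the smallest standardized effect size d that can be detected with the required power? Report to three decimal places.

Required noncentrality: δ = z_{0.05} + z_{0.20} = 1.645 + 0.842 = 2.486.
δ = d·√n ⇒ d = δ/√n = 2.486/√369 = 0.1294.

d ≈ 0.129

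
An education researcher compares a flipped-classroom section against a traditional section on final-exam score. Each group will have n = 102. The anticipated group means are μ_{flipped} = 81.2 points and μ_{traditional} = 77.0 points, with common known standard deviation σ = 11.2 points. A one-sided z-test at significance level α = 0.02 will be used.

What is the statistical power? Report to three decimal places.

Standardized effect: d = |μ_{flipped} − μ_{traditional}| / σ = |81.2 − 77.0| / 11.2 = 0.3750
Noncentrality parameter: δ = d·√(n/2) = 0.3750 × √(102/2) = 2.6780
One-sided α = 0.02 → critical value z_{0.02} = 2.054.
Power = P(Z > 2.054 − δ) = Φ(0.624) = 0.7338.

Power ≈ 0.734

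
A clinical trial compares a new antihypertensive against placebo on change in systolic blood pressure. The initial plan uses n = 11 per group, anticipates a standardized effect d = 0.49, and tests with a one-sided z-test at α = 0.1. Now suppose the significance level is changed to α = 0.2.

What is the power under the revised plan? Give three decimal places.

δ = d·√(n/2) = 0.49 × √(11/2) = 1.1492 (unchanged). New critical value: z_{0.2} = 0.842.
Revised power = P(Z > 0.842 − δ) = Φ(0.308) = 0.6208.

Power ≈ 0.621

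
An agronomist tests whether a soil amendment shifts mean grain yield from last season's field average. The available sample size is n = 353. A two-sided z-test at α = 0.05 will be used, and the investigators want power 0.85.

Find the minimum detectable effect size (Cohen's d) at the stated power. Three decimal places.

Need Φ(δ − 1.960) = 0.85, so δ = 1.960 + 1.036 = 2.996.
(The second rejection-region term Φ(−δ − z_{α/2}) is negligible and dropped.)
δ = d·√n ⇒ d = δ/√n = 2.996/√353 = 0.1595.

d ≈ 0.159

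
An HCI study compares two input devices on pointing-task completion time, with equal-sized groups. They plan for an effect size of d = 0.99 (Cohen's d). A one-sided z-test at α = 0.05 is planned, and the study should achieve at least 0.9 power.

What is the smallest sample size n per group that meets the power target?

Set Φ(δ − 1.645) = 0.9; then δ − 1.645 = Φ⁻¹(0.9) = 1.282, giving δ = 2.926.
δ = d·√(n/2) ⇒ n = 2(δ/d)² = 2 × (2.926 / 0.99)² = 17.48.
Rounding up, n = 18 per group.

n = 18 per group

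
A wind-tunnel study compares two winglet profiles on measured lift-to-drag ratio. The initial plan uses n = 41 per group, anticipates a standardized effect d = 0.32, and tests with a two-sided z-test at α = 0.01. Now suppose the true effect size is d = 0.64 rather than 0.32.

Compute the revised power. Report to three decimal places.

With d = 0.64: δ = d·√(n/2) = 0.64 × √(41/2) = 2.8977. Critical value z_{0.005} = 2.576.
Revised power = Φ(δ − 2.576) + Φ(−δ − 2.576) = Φ(0.322) + Φ(-5.474) = 0.6262 + 0.0000 = 0.6262.

Power ≈ 0.626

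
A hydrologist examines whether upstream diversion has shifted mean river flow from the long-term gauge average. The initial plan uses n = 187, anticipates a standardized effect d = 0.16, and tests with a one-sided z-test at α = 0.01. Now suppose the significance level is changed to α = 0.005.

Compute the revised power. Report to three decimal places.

Power ≈ 0.349

δ = d·√n = 0.16 × √187 = 2.1880 (unchanged). New critical value: z_{0.005} = 2.576.
Revised power = P(Z > 2.576 − δ) = Φ(-0.388) = 0.3491.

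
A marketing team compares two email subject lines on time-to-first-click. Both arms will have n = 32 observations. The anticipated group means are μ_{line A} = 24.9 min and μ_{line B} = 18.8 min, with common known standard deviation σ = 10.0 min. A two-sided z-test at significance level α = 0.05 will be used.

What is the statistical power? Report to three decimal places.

Standardized effect: d = |μ_{line A} − μ_{line B}| / σ = |24.9 − 18.8| / 10.0 = 0.6100
Noncentrality parameter: δ = d·√(n/2) = 0.6100 × √(32/2) = 2.4400
Critical value for a two-sided test at α = 0.05: z_{α/2} = 1.960.
Power = Φ(δ − 1.960) + Φ(−δ − 1.960) = Φ(0.480) + Φ(-4.400) = 0.6844 + 0.0000 = 0.6844.

Power ≈ 0.684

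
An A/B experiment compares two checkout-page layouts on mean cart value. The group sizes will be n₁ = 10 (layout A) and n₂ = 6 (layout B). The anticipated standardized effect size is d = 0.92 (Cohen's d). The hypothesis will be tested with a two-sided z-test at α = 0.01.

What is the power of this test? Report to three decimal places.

Power ≈ 0.214

Noncentrality parameter: λ = d / √(1/n₁ + 1/n₂) = 0.92 / √(1/10 + 1/6) = 1.7816
Two-sided α = 0.01 → critical value z_{0.005} = 2.576.
Power = Φ(λ − 2.576) + Φ(−λ − 2.576) = Φ(-0.794) + Φ(-4.357) = 0.2135 + 0.0000 = 0.2135.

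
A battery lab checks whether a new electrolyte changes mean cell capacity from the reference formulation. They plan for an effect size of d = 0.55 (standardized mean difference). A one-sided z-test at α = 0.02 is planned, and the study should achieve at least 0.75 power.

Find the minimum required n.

n = 25

Set Φ(δ − 2.054) = 0.75; then δ − 2.054 = Φ⁻¹(0.75) = 0.674, giving δ = 2.728.
δ = d·√n ⇒ n = (δ/d)² = (2.728 / 0.55)² = 24.61.
Round up to the next whole unit.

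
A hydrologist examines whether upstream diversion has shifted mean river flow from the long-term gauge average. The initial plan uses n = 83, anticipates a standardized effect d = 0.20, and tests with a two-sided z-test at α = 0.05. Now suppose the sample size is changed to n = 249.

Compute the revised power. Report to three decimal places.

With n = 249: δ = d·√n = 0.20 × √249 = 3.1559. Critical value z_{0.025} = 1.960.
Revised power = Φ(δ − 1.960) + Φ(−δ − 1.960) = Φ(1.196) + Φ(-5.116) = 0.8841 + 0.0000 = 0.8841.

Power ≈ 0.884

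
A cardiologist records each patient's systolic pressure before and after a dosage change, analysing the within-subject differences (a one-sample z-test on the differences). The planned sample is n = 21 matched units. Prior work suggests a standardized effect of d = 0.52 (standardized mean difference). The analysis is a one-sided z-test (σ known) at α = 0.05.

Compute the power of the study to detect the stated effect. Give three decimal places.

Power ≈ 0.770

Noncentrality parameter: δ = d·√n = 0.52 × √21 = 2.3829
One-sided α = 0.05 → critical value z_{0.05} = 1.645.
Power = Φ(δ − 1.645) = Φ(0.738) = 0.7698.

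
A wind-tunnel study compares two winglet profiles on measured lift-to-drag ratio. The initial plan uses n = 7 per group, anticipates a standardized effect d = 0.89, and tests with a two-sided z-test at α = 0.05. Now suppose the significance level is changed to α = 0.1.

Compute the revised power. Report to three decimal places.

Power ≈ 0.509

δ = d·√(n/2) = 0.89 × √(7/2) = 1.6650 (unchanged). New critical value: z_{0.05} = 1.645.
Revised power = Φ(δ − 1.645) + Φ(−δ − 1.645) = Φ(0.020) + Φ(-3.310) = 0.5081 + 0.0005 = 0.5085.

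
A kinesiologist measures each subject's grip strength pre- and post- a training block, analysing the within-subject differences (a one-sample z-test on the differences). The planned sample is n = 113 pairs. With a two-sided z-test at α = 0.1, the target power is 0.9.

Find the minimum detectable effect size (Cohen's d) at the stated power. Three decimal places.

Need Φ(δ − 1.645) = 0.9, so δ = 1.645 + 1.282 = 2.926.
(Lower-tail contribution to power is negligible for δ > 0.)
δ = d·√n ⇒ d = δ/√n = 2.926/√113 = 0.2753.

d ≈ 0.275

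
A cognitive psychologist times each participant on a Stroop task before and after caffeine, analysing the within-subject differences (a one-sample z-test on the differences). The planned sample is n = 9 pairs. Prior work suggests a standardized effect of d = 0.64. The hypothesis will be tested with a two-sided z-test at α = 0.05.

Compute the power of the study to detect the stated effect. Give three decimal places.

Noncentrality parameter: δ = d·√n = 0.64 × √9 = 1.9200
Critical value for a two-sided test at α = 0.05: z_{α/2} = 1.960.
Power = Φ(δ − 1.960) + Φ(−δ − 1.960) = Φ(-0.040) + Φ(-3.880) = 0.4841 + 0.0001 = 0.4841.

Power ≈ 0.484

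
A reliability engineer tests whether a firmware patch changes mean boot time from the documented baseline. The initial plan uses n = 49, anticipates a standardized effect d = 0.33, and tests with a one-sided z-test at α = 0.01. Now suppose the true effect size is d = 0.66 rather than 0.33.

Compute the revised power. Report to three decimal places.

Power ≈ 0.989

With d = 0.66: δ = d·√n = 0.66 × √49 = 4.6200. Critical value z_{0.01} = 2.326.
Revised power = Φ(δ − 2.326) = Φ(2.294) = 0.9891.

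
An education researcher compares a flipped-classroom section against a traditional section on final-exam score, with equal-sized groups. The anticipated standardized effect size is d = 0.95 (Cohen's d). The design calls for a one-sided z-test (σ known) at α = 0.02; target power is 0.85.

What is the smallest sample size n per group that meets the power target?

For power 0.85 need Φ(δ − z_{0.02}) = 0.85, so δ = z_{0.02} + z_{0.15} = 2.054 + 1.036 = 3.090.
δ = d·√(n/2) ⇒ n = 2(δ/d)² = 2 × (3.090 / 0.95)² = 21.16.
Round up to the next whole unit.

n = 22 per group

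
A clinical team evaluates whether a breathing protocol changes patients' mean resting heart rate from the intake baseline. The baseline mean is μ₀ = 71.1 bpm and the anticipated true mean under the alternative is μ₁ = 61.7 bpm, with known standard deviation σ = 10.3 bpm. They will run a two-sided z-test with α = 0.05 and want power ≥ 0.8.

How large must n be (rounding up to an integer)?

Standardized effect: d = |μ₁ − μ₀| / σ = |61.7 − 71.1| / 10.3 = 0.9126
Set Φ(δ − 1.960) = 0.8; then δ − 1.960 = Φ⁻¹(0.8) = 0.842, giving δ = 2.802.
(The Φ(−δ − z_{α/2}) term is vanishingly small for δ > 0 and is dropped in the standard sample-size formula.)
δ = d·√n ⇒ n = (δ/d)² = (2.802 / 0.9126)² = 9.42.
Round up to the next whole unit.

n = 10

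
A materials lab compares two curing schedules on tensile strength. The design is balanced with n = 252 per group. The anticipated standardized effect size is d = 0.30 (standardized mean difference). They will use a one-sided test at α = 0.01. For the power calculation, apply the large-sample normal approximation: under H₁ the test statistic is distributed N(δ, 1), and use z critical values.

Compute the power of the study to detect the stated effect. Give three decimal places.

Noncentrality parameter: δ = d·√(n/2) = 0.30 × √(252/2) = 3.3675
One-sided α = 0.01 → critical value z_{0.01} = 2.326.
Power = Φ(δ − 2.326) = Φ(1.041) = 0.8511.

Power ≈ 0.851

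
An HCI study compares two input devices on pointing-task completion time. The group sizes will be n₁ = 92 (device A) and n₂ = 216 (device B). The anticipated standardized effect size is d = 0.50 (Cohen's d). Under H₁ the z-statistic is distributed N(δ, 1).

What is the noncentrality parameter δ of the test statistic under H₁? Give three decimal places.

δ = d / √(1/n₁ + 1/n₂) = 0.50 / √(1/92 + 1/216) = 4.0162

δ ≈ 4.016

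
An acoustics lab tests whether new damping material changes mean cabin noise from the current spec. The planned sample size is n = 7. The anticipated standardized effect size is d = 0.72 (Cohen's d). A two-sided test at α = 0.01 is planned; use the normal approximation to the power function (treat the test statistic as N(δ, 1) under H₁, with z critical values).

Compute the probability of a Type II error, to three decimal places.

Noncentrality parameter: δ = d·√n = 0.72 × √7 = 1.9049
Two-sided α = 0.01 → critical value z_{0.005} = 2.576.
Power = Φ(δ − 2.576) + Φ(−δ − 2.576) = Φ(-0.671) + Φ(-4.481) = 0.2511 + 0.0000 = 0.2511.
Type II error: β = 1 − power = 1 − 0.2511 = 0.7489.

β ≈ 0.749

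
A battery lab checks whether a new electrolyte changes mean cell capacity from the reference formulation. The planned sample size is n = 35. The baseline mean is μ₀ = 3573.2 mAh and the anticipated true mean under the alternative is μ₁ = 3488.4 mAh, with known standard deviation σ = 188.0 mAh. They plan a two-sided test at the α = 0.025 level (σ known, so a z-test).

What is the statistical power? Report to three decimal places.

Standardized effect: d = |μ₁ − μ₀| / σ = |3488.4 − 3573.2| / 188.0 = 0.4511
Noncentrality parameter: δ = d·√n = 0.4511 × √35 = 2.6685
Critical value for a two-sided test at α = 0.025: z_{α/2} = 2.241.
Power = Φ(δ − 2.241) + Φ(−δ − 2.241) = Φ(0.427) + Φ(-4.910) = 0.6654 + 0.0000 = 0.6654.

Power ≈ 0.665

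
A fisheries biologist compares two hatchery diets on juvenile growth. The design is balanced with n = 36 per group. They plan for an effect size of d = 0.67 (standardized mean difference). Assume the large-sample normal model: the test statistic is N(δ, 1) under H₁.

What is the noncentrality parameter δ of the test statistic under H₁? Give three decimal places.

The noncentrality parameter scales effect size by the design's sample-size factor: δ = d·√(n/2) = 0.67 × √(36/2) = 2.8426

δ ≈ 2.843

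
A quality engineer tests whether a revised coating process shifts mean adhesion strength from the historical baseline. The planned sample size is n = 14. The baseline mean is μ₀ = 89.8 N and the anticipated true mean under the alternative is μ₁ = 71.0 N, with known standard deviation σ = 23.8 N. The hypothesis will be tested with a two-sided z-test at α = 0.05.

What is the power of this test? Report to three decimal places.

Power ≈ 0.840

Standardized effect: d = |μ₁ − μ₀| / σ = |71.0 − 89.8| / 23.8 = 0.7899
Noncentrality parameter: δ = d·√n = 0.7899 × √14 = 2.9556
Critical value for a two-sided test at α = 0.05: z_{α/2} = 1.960.
Power = Φ(δ − 1.960) + Φ(−δ − 1.960) = Φ(0.996) + Φ(-4.916) = 0.8403 + 0.0000 = 0.8403.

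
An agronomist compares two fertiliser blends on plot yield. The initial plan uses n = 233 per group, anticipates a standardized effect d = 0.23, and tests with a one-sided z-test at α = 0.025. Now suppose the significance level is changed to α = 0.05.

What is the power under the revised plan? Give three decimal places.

δ = d·√(n/2) = 0.23 × √(233/2) = 2.4825 (unchanged). New critical value: z_{0.05} = 1.645.
Revised power = P(Z > 1.645 − δ) = Φ(0.838) = 0.7989.

Power ≈ 0.799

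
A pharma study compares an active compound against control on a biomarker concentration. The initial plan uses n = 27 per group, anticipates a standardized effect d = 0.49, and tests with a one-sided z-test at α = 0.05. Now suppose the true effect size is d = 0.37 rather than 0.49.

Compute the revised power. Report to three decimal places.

Power ≈ 0.388

With d = 0.37: δ = d·√(n/2) = 0.37 × √(27/2) = 1.3595. Critical value z_{0.05} = 1.645.
Revised power = Φ(δ − 1.645) = Φ(-0.285) = 0.3877.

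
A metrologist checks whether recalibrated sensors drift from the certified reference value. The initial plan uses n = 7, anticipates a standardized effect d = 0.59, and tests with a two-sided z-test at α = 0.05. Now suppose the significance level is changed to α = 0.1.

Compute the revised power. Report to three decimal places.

Power ≈ 0.467

δ = d·√n = 0.59 × √7 = 1.5610 (unchanged). New critical value: z_{0.05} = 1.645.
Revised power = Φ(δ − 1.645) + Φ(−δ − 1.645) = Φ(-0.084) + Φ(-3.206) = 0.4666 + 0.0007 = 0.4673.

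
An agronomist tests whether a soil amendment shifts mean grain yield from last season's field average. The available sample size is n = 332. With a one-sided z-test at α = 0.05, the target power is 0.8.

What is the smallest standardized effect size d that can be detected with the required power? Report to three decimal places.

Required noncentrality: δ = z_{0.05} + z_{0.20} = 1.645 + 0.842 = 2.486.
δ = d·√n ⇒ d = δ/√n = 2.486/√332 = 0.1365.

d ≈ 0.136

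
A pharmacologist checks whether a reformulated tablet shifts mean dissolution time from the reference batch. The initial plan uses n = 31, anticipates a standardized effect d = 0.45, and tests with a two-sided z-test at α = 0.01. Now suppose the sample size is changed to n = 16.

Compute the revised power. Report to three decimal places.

With n = 16: δ = d·√n = 0.45 × √16 = 1.8000. Critical value z_{0.005} = 2.576.
Revised power = Φ(δ − 2.576) + Φ(−δ − 2.576) = Φ(-0.776) + Φ(-4.376) = 0.2189 + 0.0000 = 0.2189.

Power ≈ 0.219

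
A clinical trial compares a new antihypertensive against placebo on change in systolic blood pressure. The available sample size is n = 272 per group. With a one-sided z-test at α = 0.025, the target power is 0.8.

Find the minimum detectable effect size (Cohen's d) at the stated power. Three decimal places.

d ≈ 0.240

Required noncentrality: δ = z_{0.025} + z_{0.20} = 1.960 + 0.842 = 2.802.
δ = d·√(n/2) ⇒ d = δ/√(n/2) = 2.802/√(272/2) = 0.2402.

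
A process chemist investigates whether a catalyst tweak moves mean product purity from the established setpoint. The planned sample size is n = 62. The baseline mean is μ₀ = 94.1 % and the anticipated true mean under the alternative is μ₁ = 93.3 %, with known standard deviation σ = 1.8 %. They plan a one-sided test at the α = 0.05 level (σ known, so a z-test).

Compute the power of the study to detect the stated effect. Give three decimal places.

Power ≈ 0.968

Standardized effect: d = |μ₁ − μ₀| / σ = |93.3 − 94.1| / 1.8 = 0.4444
Noncentrality parameter: δ = d·√n = 0.4444 × √62 = 3.4996
Critical value for a one-sided test at α = 0.05: z_α = 1.645.
Power = Φ(δ − 1.645) = Φ(1.855) = 0.9682.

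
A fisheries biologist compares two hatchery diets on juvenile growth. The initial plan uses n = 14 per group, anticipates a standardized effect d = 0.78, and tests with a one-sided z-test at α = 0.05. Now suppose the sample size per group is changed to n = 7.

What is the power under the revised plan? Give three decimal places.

Power ≈ 0.426

With n = 7 per group: δ = d·√(n/2) = 0.78 × √(7/2) = 1.4592. Critical value z_{0.05} = 1.645.
Revised power = P(Z > 1.645 − δ) = Φ(-0.186) = 0.4264.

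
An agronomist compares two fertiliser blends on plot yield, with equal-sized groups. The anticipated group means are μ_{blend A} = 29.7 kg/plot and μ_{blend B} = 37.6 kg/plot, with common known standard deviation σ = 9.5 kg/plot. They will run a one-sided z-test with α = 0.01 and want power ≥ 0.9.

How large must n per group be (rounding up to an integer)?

n = 38 per group

Standardized effect: d = |μ_{blend A} − μ_{blend B}| / σ = |29.7 − 37.6| / 9.5 = 0.8316
Set Φ(δ − 2.326) = 0.9; then δ − 2.326 = Φ⁻¹(0.9) = 1.282, giving δ = 3.608.
δ = d·√(n/2) ⇒ n = 2(δ/d)² = 2 × (3.608 / 0.8316)² = 37.65.
Round up to the next whole unit.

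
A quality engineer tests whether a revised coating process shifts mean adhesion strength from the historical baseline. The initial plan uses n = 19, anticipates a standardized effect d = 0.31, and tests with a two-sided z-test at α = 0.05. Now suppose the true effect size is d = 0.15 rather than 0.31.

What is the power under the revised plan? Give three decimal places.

Power ≈ 0.100

With d = 0.15: δ = d·√n = 0.15 × √19 = 0.6538. Critical value z_{0.025} = 1.960.
Revised power = Φ(δ − 1.960) + Φ(−δ − 1.960) = Φ(-1.306) + Φ(-2.614) = 0.0958 + 0.0045 = 0.1002.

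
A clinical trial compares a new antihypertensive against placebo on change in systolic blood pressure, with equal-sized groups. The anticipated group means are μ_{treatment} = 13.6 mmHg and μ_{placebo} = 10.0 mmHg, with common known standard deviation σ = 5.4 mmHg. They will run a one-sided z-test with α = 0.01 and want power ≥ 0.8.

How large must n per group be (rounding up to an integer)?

Standardized effect: d = |μ_{treatment} − μ_{placebo}| / σ = |13.6 − 10.0| / 5.4 = 0.6667
For power 0.8 need Φ(δ − z_{0.01}) = 0.8, so δ = z_{0.01} + z_{0.20} = 2.326 + 0.842 = 3.168.
δ = d·√(n/2) ⇒ n = 2(δ/d)² = 2 × (3.168 / 0.6667)² = 45.16.
Round up to the next whole unit.

n = 46 per group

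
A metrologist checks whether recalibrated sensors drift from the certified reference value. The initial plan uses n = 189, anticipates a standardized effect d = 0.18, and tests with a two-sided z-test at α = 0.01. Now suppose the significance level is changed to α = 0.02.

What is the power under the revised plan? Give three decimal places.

Power ≈ 0.559

δ = d·√n = 0.18 × √189 = 2.4746 (unchanged). New critical value: z_{0.01} = 2.326.
Revised power = Φ(δ − 2.326) + Φ(−δ − 2.326) = Φ(0.148) + Φ(-4.801) = 0.5589 + 0.0000 = 0.5589.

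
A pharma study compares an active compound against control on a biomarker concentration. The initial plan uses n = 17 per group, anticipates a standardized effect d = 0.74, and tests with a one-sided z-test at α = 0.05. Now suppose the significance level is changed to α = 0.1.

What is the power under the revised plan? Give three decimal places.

Power ≈ 0.809

δ = d·√(n/2) = 0.74 × √(17/2) = 2.1575 (unchanged). New critical value: z_{0.1} = 1.282.
Revised power = P(Z > 1.282 − δ) = Φ(0.876) = 0.8095.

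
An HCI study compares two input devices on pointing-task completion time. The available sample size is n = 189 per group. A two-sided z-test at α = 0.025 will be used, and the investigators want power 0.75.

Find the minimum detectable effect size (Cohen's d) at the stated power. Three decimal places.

Required noncentrality: δ = z_{0.0125} + z_{0.25} = 2.241 + 0.674 = 2.916.
(Lower-tail contribution to power is negligible for δ > 0.)
δ = d·√(n/2) ⇒ d = δ/√(n/2) = 2.916/√(189/2) = 0.3000.

d ≈ 0.300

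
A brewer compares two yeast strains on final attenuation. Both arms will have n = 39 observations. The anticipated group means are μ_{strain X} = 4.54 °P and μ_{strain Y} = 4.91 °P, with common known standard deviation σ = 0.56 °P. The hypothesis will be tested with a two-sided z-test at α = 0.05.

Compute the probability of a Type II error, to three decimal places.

β ≈ 0.169

Standardized effect: d = |μ_{strain X} − μ_{strain Y}| / σ = |4.54 − 4.91| / 0.56 = 0.6607
Noncentrality parameter: δ = d·√(n/2) = 0.6607 × √(39/2) = 2.9176
Two-sided α = 0.05 → critical value z_{0.025} = 1.960.
Power = Φ(δ − 1.960) + Φ(−δ − 1.960) = Φ(0.958) + Φ(-4.878) = 0.8309 + 0.0000 = 0.8309.
Type II error: β = 1 − power = 1 − 0.8309 = 0.1691.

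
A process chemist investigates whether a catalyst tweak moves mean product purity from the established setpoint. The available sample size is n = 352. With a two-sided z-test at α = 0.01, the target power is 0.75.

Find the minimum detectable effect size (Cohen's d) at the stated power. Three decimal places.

Need Φ(δ − 2.576) = 0.75, so δ = 2.576 + 0.674 = 3.250.
(The second rejection-region term Φ(−δ − z_{α/2}) is negligible and dropped.)
δ = d·√n ⇒ d = δ/√n = 3.250/√352 = 0.1732.

d ≈ 0.173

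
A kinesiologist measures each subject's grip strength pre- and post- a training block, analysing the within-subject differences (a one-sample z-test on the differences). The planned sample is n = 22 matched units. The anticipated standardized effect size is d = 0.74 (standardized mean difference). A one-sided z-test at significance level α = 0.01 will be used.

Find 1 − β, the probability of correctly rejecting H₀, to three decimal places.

Noncentrality parameter: δ = d·√n = 0.74 × √22 = 3.4709
One-sided α = 0.01 → critical value z_{0.01} = 2.326.
Power = Φ(δ − 2.326) = Φ(1.145) = 0.8738.

Power ≈ 0.874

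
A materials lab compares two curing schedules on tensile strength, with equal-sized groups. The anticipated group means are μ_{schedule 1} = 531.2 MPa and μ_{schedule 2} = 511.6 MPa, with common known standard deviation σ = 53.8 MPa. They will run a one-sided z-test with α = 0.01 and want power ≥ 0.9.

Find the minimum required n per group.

n = 197 per group

Standardized effect: d = |μ_{schedule 1} − μ_{schedule 2}| / σ = |531.2 − 511.6| / 53.8 = 0.3643
Set Φ(δ − 2.326) = 0.9; then δ − 2.326 = Φ⁻¹(0.9) = 1.282, giving δ = 3.608.
δ = d·√(n/2) ⇒ n = 2(δ/d)² = 2 × (3.608 / 0.3643)² = 196.15.
Round up to the next whole unit.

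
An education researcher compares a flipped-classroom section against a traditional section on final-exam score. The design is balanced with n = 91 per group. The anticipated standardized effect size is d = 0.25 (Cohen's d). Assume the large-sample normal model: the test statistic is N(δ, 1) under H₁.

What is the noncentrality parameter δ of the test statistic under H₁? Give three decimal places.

The noncentrality parameter scales effect size by the design's sample-size factor: δ = d·√(n/2) = 0.25 × √(91/2) = 1.6863

δ ≈ 1.686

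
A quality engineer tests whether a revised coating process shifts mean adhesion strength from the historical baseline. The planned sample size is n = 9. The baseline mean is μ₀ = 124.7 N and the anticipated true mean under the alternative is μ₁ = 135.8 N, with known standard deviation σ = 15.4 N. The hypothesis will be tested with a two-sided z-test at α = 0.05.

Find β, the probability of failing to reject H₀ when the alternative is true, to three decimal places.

β ≈ 0.420

Standardized effect: d = |μ₁ − μ₀| / σ = |135.8 − 124.7| / 15.4 = 0.7208
Noncentrality parameter: δ = d·√n = 0.7208 × √9 = 2.1623
Critical value for a two-sided test at α = 0.05: z_{α/2} = 1.960.
Power = Φ(δ − 1.960) + Φ(−δ − 1.960) = Φ(0.202) + Φ(-4.122) = 0.5802 + 0.0000 = 0.5802.
Type II error: β = 1 − power = 1 − 0.5802 = 0.4198.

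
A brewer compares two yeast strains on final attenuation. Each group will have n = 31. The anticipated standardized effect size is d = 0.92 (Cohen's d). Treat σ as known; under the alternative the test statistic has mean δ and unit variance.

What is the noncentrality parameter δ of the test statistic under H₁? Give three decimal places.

δ ≈ 3.622

δ = d·√(n/2) = 0.92 × √(31/2) = 3.6220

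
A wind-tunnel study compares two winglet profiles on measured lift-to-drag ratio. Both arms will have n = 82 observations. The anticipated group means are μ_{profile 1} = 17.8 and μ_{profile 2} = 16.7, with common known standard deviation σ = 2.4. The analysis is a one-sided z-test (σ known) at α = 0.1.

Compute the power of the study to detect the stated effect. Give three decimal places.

Standardized effect: d = |μ_{profile 1} − μ_{profile 2}| / σ = |17.8 − 16.7| / 2.4 = 0.4583
Noncentrality parameter: δ = d·√(n/2) = 0.4583 × √(82/2) = 2.9348
One-sided α = 0.1 → critical value z_{0.1} = 1.282.
Power = Φ(δ − 1.282) = Φ(1.653) = 0.9509.

Power ≈ 0.951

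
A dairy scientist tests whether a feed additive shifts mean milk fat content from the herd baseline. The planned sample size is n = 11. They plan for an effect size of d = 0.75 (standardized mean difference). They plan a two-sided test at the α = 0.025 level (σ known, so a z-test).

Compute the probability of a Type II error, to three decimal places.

β ≈ 0.403

Noncentrality parameter: δ = d·√n = 0.75 × √11 = 2.4875
Two-sided α = 0.025 → critical value z_{0.0125} = 2.241.
Power = Φ(δ − 2.241) + Φ(−δ − 2.241) = Φ(0.246) + Φ(-4.729) = 0.5972 + 0.0000 = 0.5972.
Type II error: β = 1 − power = 1 − 0.5972 = 0.4028.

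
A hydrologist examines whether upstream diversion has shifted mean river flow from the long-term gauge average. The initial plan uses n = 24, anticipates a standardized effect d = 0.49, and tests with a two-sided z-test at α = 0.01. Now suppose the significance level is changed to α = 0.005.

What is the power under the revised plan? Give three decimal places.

Power ≈ 0.342

δ = d·√n = 0.49 × √24 = 2.4005 (unchanged). New critical value: z_{0.0025} = 2.807.
Revised power = Φ(δ − 2.807) + Φ(−δ − 2.807) = Φ(-0.407) + Φ(-5.208) = 0.3422 + 0.0000 = 0.3422.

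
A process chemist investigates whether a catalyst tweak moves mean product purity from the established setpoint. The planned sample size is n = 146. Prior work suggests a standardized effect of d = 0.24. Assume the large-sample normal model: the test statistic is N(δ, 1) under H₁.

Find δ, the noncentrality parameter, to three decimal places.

δ ≈ 2.900

δ = d·√n = 0.24 × √146 = 2.8999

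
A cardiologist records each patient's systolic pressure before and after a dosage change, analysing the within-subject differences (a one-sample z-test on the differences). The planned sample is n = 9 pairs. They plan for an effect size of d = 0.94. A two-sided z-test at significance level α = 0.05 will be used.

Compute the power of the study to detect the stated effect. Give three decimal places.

Noncentrality parameter: δ = d·√n = 0.94 × √9 = 2.8200
Critical value for a two-sided test at α = 0.05: z_{α/2} = 1.960.
Power = Φ(δ − 1.960) + Φ(−δ − 1.960) = Φ(0.860) + Φ(-4.780) = 0.8051 + 0.0000 = 0.8051.

Power ≈ 0.805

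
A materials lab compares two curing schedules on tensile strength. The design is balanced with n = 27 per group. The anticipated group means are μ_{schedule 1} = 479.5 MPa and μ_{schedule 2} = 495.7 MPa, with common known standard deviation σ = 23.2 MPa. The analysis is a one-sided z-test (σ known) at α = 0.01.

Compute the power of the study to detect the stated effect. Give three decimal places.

Standardized effect: d = |μ_{schedule 1} − μ_{schedule 2}| / σ = |479.5 − 495.7| / 23.2 = 0.6983
Noncentrality parameter: λ = d·√(n/2) = 0.6983 × √(27/2) = 2.5656
One-sided α = 0.01 → critical value z_{0.01} = 2.326.
Power = P(Z > 2.326 − λ) = Φ(0.239) = 0.5946.

Power ≈ 0.595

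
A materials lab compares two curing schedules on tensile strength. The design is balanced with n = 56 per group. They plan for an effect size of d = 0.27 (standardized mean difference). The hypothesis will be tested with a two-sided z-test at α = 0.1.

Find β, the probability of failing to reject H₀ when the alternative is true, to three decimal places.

Noncentrality parameter: δ = d·√(n/2) = 0.27 × √(56/2) = 1.4287
Two-sided α = 0.1 → critical value z_{0.05} = 1.645.
Power = Φ(δ − 1.645) + Φ(−δ − 1.645) = Φ(-0.216) + Φ(-3.074) = 0.4144 + 0.0011 = 0.4155.
Type II error: β = 1 − power = 1 − 0.4155 = 0.5845.

β ≈ 0.585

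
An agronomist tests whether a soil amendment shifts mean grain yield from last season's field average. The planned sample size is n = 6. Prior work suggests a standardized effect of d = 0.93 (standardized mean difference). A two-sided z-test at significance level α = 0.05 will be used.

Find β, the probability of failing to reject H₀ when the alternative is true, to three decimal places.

β ≈ 0.375

Noncentrality parameter: δ = d·√n = 0.93 × √6 = 2.2780
Critical value for a two-sided test at α = 0.05: z_{α/2} = 1.960.
Power = Φ(δ − 1.960) + Φ(−δ − 1.960) = Φ(0.318) + Φ(-4.238) = 0.6248 + 0.0000 = 0.6248.
Type II error: β = 1 − power = 1 − 0.6248 = 0.3752.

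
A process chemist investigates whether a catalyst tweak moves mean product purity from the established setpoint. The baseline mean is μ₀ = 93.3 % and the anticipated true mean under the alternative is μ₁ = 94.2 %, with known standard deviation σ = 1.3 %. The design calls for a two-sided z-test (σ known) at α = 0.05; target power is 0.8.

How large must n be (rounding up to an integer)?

Standardized effect: d = |μ₁ − μ₀| / σ = |94.2 − 93.3| / 1.3 = 0.6923
Set Φ(δ − 1.960) = 0.8; then δ − 1.960 = Φ⁻¹(0.8) = 0.842, giving δ = 2.802.
(For δ > 0 the lower-tail rejection region contributes negligibly to power, so the one-term inversion is standard.)
δ = d·√n ⇒ n = (δ/d)² = (2.802 / 0.6923)² = 16.38.
Rounding up, n = 17.

n = 17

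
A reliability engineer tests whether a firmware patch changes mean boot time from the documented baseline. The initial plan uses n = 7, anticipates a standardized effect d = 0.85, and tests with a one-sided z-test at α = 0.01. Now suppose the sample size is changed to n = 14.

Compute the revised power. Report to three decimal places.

With n = 14: δ = d·√n = 0.85 × √14 = 3.1804. Critical value z_{0.01} = 2.326.
Revised power = Φ(δ − 2.326) = Φ(0.854) = 0.8035.

Power ≈ 0.803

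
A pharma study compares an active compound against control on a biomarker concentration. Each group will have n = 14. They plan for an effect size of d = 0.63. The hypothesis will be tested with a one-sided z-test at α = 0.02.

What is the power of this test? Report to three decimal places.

Power ≈ 0.349

Noncentrality parameter: δ = d·√(n/2) = 0.63 × √(14/2) = 1.6668
Critical value for a one-sided test at α = 0.02: z_α = 2.054.
Power = P(Z > 2.054 − δ) = Φ(-0.387) = 0.3494.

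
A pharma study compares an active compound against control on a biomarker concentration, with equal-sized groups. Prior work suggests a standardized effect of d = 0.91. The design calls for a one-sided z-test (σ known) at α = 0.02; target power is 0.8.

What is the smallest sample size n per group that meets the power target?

n = 21 per group

For power 0.8 need Φ(δ − z_{0.02}) = 0.8, so δ = z_{0.02} + z_{0.20} = 2.054 + 0.842 = 2.895.
δ = d·√(n/2) ⇒ n = 2(δ/d)² = 2 × (2.895 / 0.91)² = 20.25.
Rounding up, n = 21 per group.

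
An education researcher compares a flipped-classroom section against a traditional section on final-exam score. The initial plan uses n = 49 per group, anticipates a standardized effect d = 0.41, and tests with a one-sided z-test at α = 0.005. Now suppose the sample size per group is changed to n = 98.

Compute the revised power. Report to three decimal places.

Power ≈ 0.616

With n = 98 per group: δ = d·√(n/2) = 0.41 × √(98/2) = 2.8700. Critical value z_{0.005} = 2.576.
Revised power = P(Z > 2.576 − δ) = Φ(0.294) = 0.6157.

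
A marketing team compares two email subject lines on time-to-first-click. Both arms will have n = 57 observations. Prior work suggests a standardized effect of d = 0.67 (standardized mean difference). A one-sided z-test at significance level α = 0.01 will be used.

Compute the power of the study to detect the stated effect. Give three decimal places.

Power ≈ 0.894

Noncentrality parameter: δ = d·√(n/2) = 0.67 × √(57/2) = 3.5768
One-sided α = 0.01 → critical value z_{0.01} = 2.326.
Power = Φ(δ − 2.326) = Φ(1.250) = 0.8944.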